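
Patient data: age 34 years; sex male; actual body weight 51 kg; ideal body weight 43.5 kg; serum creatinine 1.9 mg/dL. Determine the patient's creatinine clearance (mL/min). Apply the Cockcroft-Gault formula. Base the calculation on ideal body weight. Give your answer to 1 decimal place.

CrCl = (140 − 34) × 43.5 / (72 × 1.9) = 4611.0 / 136.80 ≈ 33.7 mL/min

33.7 mL/min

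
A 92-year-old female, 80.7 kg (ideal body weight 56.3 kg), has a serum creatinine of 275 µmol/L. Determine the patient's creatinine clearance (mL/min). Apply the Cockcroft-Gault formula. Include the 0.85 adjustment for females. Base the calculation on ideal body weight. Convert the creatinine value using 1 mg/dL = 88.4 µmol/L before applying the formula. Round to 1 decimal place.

10.3 mL/min

SCr = 275 / 88.4 = 3.111 mg/dL
CrCl = (140 − 92) × 56.3 / (72 × 3.111) × 0.85 = 2702.4 / 223.99 × 0.85 ≈ 10.3 mL/min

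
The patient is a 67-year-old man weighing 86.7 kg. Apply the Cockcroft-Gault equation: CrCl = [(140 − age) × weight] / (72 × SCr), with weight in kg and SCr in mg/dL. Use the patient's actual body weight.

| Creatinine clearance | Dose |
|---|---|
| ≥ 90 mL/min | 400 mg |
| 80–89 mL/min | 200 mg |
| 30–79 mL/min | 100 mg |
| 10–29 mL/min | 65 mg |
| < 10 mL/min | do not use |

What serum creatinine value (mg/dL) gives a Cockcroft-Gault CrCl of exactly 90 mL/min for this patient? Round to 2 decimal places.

0.98 mg/dL

Standard dose requires CrCl ≥ 90 mL/min.
Set (140 − 67) × 86.7 / (72 × SCr) = 90
SCr = (140 − 67) × 86.7 / (72 × 90) = 0.977 mg/dL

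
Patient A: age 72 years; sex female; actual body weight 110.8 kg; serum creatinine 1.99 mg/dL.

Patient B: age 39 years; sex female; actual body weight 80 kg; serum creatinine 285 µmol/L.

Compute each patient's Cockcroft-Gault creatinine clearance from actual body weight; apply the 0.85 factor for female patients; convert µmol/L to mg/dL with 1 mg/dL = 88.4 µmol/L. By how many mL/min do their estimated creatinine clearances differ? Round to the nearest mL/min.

15 mL/min

Patient A: CrCl = (140 − 72) × 110.8 / (72 × 1.99) × 0.85 = 7534.4 / 143.28 × 0.85 ≈ 44.7 mL/min
Patient B: SCr = 285 / 88.4 = 3.224 mg/dL
Patient B: CrCl = (140 − 39) × 80 / (72 × 3.224) × 0.85 = 8080.0 / 232.13 × 0.85 ≈ 29.6 mL/min
|44.7 − 29.6| = 15.1 mL/min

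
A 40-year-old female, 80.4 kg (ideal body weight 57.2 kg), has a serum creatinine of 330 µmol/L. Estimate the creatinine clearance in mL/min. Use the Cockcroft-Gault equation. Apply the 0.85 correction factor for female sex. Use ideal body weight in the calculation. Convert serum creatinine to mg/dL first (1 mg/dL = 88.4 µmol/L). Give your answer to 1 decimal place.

SCr = 330 / 88.4 = 3.733 mg/dL
CrCl = (140 − 40) × 57.2 / (72 × 3.733) × 0.85 = 5720.0 / 268.78 × 0.85 ≈ 18.1 mL/min

18.1 mL/min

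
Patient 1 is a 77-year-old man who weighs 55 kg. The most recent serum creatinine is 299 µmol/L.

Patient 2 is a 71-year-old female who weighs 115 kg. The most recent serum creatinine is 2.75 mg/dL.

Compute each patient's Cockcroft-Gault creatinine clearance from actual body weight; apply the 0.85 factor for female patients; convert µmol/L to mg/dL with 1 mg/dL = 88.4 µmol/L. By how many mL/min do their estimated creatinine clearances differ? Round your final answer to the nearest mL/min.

20 mL/min

Patient 1: SCr = 299 / 88.4 = 3.382 mg/dL
Patient 1: CrCl = (140 − 77) × 55 / (72 × 3.382) = 3465.0 / 243.50 ≈ 14.2 mL/min
Patient 2: CrCl = (140 − 71) × 115 / (72 × 2.75) × 0.85 = 7935.0 / 198.00 × 0.85 ≈ 34.1 mL/min
|14.2 − 34.1| = 19.9 mL/min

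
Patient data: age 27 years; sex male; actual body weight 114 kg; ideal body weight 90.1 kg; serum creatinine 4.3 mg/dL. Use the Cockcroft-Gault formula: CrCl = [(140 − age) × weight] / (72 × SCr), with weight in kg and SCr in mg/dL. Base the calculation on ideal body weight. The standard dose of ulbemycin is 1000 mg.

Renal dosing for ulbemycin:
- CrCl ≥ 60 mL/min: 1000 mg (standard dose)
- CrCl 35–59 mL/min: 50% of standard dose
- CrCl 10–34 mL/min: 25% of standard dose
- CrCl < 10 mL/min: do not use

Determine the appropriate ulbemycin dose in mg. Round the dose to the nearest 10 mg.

250 mg

CrCl = (140 − 27) × 90.1 / (72 × 4.3) = 10181.3 / 309.60 ≈ 32.9 mL/min
CrCl ≈ 33 mL/min → bracket 10–34 mL/min.
25% of 1000 mg = 250 mg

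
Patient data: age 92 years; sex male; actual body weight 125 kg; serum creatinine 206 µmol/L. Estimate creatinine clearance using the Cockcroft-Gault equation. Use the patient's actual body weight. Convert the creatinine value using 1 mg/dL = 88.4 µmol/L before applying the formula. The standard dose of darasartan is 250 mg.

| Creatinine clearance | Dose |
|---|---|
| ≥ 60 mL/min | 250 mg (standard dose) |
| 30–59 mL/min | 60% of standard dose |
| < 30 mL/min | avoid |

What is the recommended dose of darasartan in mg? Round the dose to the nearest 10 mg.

SCr = 206 / 88.4 = 2.33 mg/dL
CrCl = (140 − 92) × 125 / (72 × 2.33) = 6000.0 / 167.76 ≈ 35.8 mL/min
CrCl ≈ 36 mL/min → bracket 30–59 mL/min.
60% of 250 mg = 150 mg

150 mg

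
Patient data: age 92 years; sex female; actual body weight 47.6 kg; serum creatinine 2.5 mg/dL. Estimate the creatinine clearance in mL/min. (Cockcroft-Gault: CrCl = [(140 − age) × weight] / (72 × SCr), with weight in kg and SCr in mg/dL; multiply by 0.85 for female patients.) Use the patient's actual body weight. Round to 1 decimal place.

10.8 mL/min

CrCl = (140 − 92) × 47.6 / (72 × 2.5) × 0.85 = 2284.8 / 180.00 × 0.85 ≈ 10.8 mL/min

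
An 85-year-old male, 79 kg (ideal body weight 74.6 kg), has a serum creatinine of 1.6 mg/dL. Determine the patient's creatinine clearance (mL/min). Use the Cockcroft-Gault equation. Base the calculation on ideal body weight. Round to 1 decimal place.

CrCl = (140 − 85) × 74.6 / (72 × 1.6) = 4103.0 / 115.20 ≈ 35.6 mL/min

35.6 mL/min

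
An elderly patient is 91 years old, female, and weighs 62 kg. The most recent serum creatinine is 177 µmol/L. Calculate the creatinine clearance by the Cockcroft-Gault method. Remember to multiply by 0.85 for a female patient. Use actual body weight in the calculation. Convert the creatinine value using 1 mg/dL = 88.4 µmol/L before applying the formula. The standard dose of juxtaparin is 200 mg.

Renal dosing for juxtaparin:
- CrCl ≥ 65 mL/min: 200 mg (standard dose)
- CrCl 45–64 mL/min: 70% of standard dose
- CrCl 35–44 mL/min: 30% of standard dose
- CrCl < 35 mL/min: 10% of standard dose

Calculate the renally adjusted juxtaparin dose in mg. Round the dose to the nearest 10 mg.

SCr = 177 / 88.4 = 2.002 mg/dL
CrCl = (140 − 91) × 62 / (72 × 2.002) × 0.85 = 3038.0 / 144.14 × 0.85 ≈ 17.9 mL/min
CrCl ≈ 18 mL/min → bracket < 35 mL/min.
10% of 200 mg = 20 mg

20 mg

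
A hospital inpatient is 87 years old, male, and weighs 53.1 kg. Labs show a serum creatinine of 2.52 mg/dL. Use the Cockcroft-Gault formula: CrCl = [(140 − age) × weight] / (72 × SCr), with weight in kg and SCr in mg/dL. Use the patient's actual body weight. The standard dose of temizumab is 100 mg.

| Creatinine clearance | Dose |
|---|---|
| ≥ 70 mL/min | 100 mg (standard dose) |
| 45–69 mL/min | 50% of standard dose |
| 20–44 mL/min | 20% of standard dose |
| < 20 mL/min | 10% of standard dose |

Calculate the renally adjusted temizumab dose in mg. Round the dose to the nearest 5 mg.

CrCl = (140 − 87) × 53.1 / (72 × 2.52) = 2814.3 / 181.44 ≈ 15.5 mL/min
CrCl ≈ 16 mL/min → bracket < 20 mL/min.
10% of 100 mg = 10 mg

10 mg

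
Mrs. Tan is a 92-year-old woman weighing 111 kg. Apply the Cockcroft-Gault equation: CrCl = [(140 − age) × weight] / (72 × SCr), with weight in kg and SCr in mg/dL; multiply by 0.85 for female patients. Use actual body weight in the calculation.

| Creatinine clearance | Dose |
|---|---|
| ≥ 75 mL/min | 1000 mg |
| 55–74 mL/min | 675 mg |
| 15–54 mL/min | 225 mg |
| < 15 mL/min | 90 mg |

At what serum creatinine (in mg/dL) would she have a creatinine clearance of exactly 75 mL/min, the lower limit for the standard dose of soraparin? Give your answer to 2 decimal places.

Standard dose requires CrCl ≥ 75 mL/min.
Set (140 − 92) × 111 × 0.85 / (72 × SCr) = 75
SCr = (140 − 92) × 111 × 0.85 / (72 × 75) = 0.839 mg/dL

0.84 mg/dL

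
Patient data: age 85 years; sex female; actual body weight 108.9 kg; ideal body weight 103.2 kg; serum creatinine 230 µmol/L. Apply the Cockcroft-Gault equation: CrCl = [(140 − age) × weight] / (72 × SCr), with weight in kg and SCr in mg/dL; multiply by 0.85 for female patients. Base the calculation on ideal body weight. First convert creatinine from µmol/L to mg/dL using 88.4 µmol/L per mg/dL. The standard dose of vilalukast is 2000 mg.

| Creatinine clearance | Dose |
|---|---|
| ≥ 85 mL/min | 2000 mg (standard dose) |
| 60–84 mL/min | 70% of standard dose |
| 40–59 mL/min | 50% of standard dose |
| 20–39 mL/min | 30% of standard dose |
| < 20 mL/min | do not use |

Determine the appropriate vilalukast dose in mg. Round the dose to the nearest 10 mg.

SCr = 230 / 88.4 = 2.602 mg/dL
CrCl = (140 − 85) × 103.2 / (72 × 2.602) × 0.85 = 5676.0 / 187.34 × 0.85 ≈ 25.8 mL/min
CrCl ≈ 26 mL/min → bracket 20–39 mL/min.
30% of 2000 mg = 600 mg

600 mg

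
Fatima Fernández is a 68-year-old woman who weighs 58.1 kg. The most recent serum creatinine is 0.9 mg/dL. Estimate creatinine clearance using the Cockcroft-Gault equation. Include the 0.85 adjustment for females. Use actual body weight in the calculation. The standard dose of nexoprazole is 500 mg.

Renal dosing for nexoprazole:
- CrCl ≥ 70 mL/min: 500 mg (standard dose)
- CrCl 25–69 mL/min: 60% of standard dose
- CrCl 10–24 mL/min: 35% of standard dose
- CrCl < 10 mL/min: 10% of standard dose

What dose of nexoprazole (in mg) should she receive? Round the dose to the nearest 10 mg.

300 mg

CrCl = (140 − 68) × 58.1 / (72 × 0.9) × 0.85 = 4183.2 / 64.80 × 0.85 ≈ 54.9 mL/min
CrCl ≈ 55 mL/min → bracket 25–69 mL/min.
60% of 500 mg = 300 mg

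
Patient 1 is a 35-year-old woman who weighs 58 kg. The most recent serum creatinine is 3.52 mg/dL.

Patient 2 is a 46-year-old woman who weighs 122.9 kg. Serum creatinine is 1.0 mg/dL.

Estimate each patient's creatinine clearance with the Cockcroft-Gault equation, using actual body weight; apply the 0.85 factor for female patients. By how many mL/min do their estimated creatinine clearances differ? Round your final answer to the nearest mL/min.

116 mL/min

Patient 1: CrCl = (140 − 35) × 58 / (72 × 3.52) × 0.85 = 6090.0 / 253.44 × 0.85 ≈ 20.4 mL/min
Patient 2: CrCl = (140 − 46) × 122.9 / (72 × 1) × 0.85 = 11552.6 / 72.00 × 0.85 ≈ 136.4 mL/min
|20.4 − 136.4| = 116.0 mL/min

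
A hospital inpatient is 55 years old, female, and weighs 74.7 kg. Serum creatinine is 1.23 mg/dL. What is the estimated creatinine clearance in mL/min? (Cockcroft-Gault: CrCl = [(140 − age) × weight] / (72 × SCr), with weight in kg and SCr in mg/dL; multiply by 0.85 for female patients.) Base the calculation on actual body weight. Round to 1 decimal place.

CrCl = (140 − 55) × 74.7 / (72 × 1.23) × 0.85 = 6349.5 / 88.56 × 0.85 ≈ 60.9 mL/min

60.9 mL/min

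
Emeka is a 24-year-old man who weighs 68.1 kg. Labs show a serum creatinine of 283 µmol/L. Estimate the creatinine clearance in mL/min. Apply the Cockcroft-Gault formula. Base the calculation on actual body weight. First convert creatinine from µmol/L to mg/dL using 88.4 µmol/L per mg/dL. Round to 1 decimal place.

SCr = 283 / 88.4 = 3.201 mg/dL
CrCl = (140 − 24) × 68.1 / (72 × 3.201) = 7899.6 / 230.47 ≈ 34.3 mL/min

34.3 mL/min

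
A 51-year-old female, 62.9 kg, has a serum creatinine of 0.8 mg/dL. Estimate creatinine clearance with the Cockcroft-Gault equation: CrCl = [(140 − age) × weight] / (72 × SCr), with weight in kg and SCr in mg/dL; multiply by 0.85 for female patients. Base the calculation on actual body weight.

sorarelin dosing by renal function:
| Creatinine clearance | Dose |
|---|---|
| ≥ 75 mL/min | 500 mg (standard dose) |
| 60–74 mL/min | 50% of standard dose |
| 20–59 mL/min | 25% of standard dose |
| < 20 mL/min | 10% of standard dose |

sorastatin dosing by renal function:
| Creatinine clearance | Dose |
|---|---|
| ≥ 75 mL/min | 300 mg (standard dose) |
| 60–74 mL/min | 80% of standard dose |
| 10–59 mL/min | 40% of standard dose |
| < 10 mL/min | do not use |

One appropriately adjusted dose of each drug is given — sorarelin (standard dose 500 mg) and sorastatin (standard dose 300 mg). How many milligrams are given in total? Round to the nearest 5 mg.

800 mg

CrCl = (140 − 51) × 62.9 / (72 × 0.8) × 0.85 = 5598.1 / 57.60 × 0.85 ≈ 82.6 mL/min
CrCl ≈ 83 mL/min.
sorarelin: ≥ 75 mL/min → 100% of 500 mg = 500 mg.
sorastatin: ≥ 75 mL/min → 100% of 300 mg = 300 mg.
Total = 500 + 300 = 800 mg.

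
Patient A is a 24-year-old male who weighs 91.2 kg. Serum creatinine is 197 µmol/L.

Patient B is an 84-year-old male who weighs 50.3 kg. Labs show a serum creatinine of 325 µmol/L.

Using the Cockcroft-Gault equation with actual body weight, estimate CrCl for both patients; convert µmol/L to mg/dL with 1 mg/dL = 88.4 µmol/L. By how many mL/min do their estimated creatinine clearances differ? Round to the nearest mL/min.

Patient A: SCr = 197 / 88.4 = 2.229 mg/dL
Patient A: CrCl = (140 − 24) × 91.2 / (72 × 2.229) = 10579.2 / 160.49 ≈ 65.9 mL/min
Patient B: SCr = 325 / 88.4 = 3.676 mg/dL
Patient B: CrCl = (140 − 84) × 50.3 / (72 × 3.676) = 2816.8 / 264.67 ≈ 10.6 mL/min
|65.9 − 10.6| = 55.3 mL/min

55 mL/min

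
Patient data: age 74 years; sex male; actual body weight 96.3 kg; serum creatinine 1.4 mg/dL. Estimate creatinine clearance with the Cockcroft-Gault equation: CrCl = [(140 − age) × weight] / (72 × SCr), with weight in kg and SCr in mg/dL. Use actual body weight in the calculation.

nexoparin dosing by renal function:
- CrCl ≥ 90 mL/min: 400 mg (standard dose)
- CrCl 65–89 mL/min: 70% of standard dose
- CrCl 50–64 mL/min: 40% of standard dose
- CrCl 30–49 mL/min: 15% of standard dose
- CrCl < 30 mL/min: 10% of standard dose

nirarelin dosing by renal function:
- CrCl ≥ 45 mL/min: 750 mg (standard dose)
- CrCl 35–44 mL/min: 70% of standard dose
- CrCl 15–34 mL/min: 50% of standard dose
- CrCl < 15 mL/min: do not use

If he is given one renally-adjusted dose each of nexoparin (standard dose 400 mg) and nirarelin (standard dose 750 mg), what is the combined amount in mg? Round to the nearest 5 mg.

910 mg

CrCl = (140 − 74) × 96.3 / (72 × 1.4) = 6355.8 / 100.80 ≈ 63.1 mL/min
CrCl ≈ 63 mL/min.
nexoparin: 50–64 mL/min → 40% of 400 mg = 160 mg.
nirarelin: ≥ 45 mL/min → 100% of 750 mg = 750 mg.
Total = 160 + 750 = 910 mg.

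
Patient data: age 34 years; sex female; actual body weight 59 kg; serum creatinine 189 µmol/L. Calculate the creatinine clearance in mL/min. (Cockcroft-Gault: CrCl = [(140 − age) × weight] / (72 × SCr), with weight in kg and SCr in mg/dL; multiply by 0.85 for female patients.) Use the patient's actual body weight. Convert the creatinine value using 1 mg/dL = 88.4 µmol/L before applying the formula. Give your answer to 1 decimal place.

34.5 mL/min

SCr = 189 / 88.4 = 2.138 mg/dL
CrCl = (140 − 34) × 59 / (72 × 2.138) × 0.85 = 6254.0 / 153.94 × 0.85 ≈ 34.5 mL/min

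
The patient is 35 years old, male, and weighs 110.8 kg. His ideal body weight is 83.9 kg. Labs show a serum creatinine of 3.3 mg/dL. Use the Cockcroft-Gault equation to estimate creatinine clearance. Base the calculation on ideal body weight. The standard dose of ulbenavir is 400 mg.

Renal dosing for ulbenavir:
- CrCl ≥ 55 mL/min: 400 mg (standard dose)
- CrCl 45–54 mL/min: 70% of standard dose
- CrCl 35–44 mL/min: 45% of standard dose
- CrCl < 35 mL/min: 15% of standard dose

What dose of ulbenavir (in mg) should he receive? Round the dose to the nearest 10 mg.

CrCl = (140 − 35) × 83.9 / (72 × 3.3) = 8809.5 / 237.60 ≈ 37.1 mL/min
CrCl ≈ 37 mL/min → bracket 35–44 mL/min.
45% of 400 mg = 180 mg

180 mg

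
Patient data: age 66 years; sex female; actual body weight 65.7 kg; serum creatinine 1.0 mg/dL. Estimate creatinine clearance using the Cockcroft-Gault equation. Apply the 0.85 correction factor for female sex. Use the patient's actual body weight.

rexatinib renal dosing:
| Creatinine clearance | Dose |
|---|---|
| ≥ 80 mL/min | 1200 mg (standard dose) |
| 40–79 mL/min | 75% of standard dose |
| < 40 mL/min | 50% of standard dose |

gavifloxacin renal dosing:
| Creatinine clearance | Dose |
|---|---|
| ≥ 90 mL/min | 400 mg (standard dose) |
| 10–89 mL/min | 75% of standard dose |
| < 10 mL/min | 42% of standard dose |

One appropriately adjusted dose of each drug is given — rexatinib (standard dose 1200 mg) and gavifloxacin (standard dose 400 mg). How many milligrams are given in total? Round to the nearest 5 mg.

1200 mg

CrCl = (140 − 66) × 65.7 / (72 × 1) × 0.85 = 4861.8 / 72.00 × 0.85 ≈ 57.4 mL/min
CrCl ≈ 57 mL/min.
rexatinib: 40–79 mL/min → 75% of 1200 mg = 900 mg.
gavifloxacin: 10–89 mL/min → 75% of 400 mg = 300 mg.
Total = 900 + 300 = 1200 mg.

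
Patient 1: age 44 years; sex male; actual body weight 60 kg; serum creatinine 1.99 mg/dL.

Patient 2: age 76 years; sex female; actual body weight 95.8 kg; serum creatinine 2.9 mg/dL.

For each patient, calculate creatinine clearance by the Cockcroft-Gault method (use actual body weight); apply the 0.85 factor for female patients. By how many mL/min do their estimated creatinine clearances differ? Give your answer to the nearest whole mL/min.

Patient 1: CrCl = (140 − 44) × 60 / (72 × 1.99) = 5760.0 / 143.28 ≈ 40.2 mL/min
Patient 2: CrCl = (140 − 76) × 95.8 / (72 × 2.9) × 0.85 = 6131.2 / 208.80 × 0.85 ≈ 25.0 mL/min
|40.2 − 25.0| = 15.2 mL/min

15 mL/min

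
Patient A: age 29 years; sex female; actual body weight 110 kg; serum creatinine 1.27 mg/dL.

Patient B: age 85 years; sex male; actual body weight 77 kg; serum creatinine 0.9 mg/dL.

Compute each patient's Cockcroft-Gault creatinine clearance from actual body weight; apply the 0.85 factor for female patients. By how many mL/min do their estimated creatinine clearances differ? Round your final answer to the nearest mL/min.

Patient A: CrCl = (140 − 29) × 110 / (72 × 1.27) × 0.85 = 12210.0 / 91.44 × 0.85 ≈ 113.5 mL/min
Patient B: CrCl = (140 − 85) × 77 / (72 × 0.9) = 4235.0 / 64.80 ≈ 65.4 mL/min
|113.5 − 65.4| = 48.1 mL/min

48 mL/min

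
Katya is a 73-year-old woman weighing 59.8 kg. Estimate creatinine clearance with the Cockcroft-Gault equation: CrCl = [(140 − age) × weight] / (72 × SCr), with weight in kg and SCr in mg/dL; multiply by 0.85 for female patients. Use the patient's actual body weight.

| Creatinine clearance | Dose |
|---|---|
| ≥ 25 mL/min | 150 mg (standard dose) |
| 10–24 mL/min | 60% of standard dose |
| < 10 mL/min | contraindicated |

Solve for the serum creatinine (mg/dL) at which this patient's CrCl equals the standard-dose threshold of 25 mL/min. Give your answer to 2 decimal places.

Standard dose requires CrCl ≥ 25 mL/min.
Set (140 − 73) × 59.8 × 0.85 / (72 × SCr) = 25
SCr = (140 − 73) × 59.8 × 0.85 / (72 × 25) = 1.892 mg/dL

1.89 mg/dL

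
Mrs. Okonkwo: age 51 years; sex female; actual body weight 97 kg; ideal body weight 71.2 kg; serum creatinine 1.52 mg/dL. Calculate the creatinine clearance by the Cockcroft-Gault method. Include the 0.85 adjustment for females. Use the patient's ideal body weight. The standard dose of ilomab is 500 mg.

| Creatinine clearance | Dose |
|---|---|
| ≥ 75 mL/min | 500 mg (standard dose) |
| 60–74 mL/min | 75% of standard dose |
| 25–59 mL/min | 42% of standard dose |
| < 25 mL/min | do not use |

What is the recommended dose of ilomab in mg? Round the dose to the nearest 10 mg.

CrCl = (140 − 51) × 71.2 / (72 × 1.52) × 0.85 = 6336.8 / 109.44 × 0.85 ≈ 49.2 mL/min
CrCl ≈ 49 mL/min → bracket 25–59 mL/min.
42% of 500 mg = 210 mg

210 mg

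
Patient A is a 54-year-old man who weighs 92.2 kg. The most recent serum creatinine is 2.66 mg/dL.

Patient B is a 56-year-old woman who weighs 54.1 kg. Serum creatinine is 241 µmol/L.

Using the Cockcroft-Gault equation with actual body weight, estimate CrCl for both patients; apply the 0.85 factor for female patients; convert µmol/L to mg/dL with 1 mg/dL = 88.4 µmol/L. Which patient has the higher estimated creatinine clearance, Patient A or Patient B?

Patient A: CrCl = (140 − 54) × 92.2 / (72 × 2.66) = 7929.2 / 191.52 ≈ 41.4 mL/min
Patient B: SCr = 241 / 88.4 = 2.726 mg/dL
Patient B: CrCl = (140 − 56) × 54.1 / (72 × 2.726) × 0.85 = 4544.4 / 196.27 × 0.85 ≈ 19.7 mL/min
41.4 vs 19.7 mL/min → Patient A is higher.

Patient A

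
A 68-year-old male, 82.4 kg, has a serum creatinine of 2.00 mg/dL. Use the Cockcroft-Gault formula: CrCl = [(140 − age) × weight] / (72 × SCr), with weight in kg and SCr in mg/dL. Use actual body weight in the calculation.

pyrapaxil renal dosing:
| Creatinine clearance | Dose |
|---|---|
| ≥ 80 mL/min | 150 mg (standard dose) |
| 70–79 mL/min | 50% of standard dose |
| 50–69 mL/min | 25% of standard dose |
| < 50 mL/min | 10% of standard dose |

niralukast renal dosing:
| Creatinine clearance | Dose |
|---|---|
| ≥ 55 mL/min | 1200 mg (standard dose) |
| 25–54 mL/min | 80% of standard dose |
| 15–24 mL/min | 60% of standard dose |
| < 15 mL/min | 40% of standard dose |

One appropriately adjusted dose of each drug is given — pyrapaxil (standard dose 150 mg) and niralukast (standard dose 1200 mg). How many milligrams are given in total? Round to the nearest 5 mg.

CrCl = (140 − 68) × 82.4 / (72 × 2) = 5932.8 / 144.00 ≈ 41.2 mL/min
CrCl ≈ 41 mL/min.
pyrapaxil: < 50 mL/min → 10% of 150 mg = 15 mg.
niralukast: 25–54 mL/min → 80% of 1200 mg = 960 mg.
Total = 15 + 960 = 975 mg.

975 mg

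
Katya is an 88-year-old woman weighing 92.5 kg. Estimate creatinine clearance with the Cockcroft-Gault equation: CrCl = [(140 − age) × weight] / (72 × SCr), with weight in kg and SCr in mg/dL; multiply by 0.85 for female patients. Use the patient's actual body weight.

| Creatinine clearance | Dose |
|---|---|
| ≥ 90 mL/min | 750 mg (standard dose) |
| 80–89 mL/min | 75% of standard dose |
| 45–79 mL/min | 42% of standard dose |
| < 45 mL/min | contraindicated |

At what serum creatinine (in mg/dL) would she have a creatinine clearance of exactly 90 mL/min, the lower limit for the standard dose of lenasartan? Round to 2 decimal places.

0.63 mg/dL

Standard dose requires CrCl ≥ 90 mL/min.
Set (140 − 88) × 92.5 × 0.85 / (72 × SCr) = 90
SCr = (140 − 88) × 92.5 × 0.85 / (72 × 90) = 0.631 mg/dL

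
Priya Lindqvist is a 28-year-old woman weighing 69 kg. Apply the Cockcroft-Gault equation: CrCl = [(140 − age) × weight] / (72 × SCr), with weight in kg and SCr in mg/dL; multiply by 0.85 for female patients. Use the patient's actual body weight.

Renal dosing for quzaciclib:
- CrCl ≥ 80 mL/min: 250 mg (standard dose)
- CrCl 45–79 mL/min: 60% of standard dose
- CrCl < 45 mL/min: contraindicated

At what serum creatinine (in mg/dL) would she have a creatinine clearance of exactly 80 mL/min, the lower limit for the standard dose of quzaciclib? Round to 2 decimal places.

1.14 mg/dL

Standard dose requires CrCl ≥ 80 mL/min.
Set (140 − 28) × 69 × 0.85 / (72 × SCr) = 80
SCr = (140 − 28) × 69 × 0.85 / (72 × 80) = 1.140 mg/dL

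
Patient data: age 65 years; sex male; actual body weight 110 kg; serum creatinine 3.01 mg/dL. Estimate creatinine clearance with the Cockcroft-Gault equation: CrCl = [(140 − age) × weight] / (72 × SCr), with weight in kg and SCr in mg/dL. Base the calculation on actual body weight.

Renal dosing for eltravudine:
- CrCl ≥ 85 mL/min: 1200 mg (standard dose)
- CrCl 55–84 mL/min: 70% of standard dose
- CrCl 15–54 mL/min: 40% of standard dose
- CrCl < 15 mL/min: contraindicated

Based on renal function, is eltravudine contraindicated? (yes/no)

CrCl = (140 − 65) × 110 / (72 × 3.01) = 8250.0 / 216.72 ≈ 38.1 mL/min
CrCl ≈ 38 mL/min, which is ≥ 15 mL/min.

no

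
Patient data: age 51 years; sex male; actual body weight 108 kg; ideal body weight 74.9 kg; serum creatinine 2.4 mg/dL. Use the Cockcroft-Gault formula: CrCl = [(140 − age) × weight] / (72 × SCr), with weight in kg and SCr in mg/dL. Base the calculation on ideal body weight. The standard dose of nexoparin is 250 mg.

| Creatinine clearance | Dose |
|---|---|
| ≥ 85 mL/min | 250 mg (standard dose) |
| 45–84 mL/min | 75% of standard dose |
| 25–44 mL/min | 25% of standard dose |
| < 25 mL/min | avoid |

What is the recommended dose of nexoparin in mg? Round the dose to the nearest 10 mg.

60 mg

CrCl = (140 − 51) × 74.9 / (72 × 2.4) = 6666.1 / 172.80 ≈ 38.6 mL/min
CrCl ≈ 39 mL/min → bracket 25–44 mL/min.
25% of 250 mg = 62.5 mg → 60 mg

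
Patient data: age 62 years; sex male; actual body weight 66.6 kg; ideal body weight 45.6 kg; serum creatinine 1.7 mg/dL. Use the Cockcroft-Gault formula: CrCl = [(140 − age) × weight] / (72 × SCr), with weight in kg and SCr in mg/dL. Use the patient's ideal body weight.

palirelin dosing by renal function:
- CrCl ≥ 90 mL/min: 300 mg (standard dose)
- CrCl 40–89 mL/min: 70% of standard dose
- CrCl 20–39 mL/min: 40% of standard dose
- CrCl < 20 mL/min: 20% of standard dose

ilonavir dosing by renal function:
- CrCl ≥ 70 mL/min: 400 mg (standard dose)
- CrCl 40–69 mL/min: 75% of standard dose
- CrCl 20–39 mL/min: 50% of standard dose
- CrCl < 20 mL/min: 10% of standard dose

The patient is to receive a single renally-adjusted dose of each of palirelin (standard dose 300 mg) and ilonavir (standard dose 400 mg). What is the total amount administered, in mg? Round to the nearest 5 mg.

320 mg

CrCl = (140 − 62) × 45.6 / (72 × 1.7) = 3556.8 / 122.40 ≈ 29.1 mL/min
CrCl ≈ 29 mL/min.
palirelin: 20–39 mL/min → 40% of 300 mg = 120 mg.
ilonavir: 20–39 mL/min → 50% of 400 mg = 200 mg.
Total = 120 + 200 = 320 mg.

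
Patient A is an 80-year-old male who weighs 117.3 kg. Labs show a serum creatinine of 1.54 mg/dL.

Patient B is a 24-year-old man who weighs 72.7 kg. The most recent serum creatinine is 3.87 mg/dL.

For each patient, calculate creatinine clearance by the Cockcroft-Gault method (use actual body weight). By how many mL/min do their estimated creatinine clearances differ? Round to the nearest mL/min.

33 mL/min

Patient A: CrCl = (140 − 80) × 117.3 / (72 × 1.54) = 7038.0 / 110.88 ≈ 63.5 mL/min
Patient B: CrCl = (140 − 24) × 72.7 / (72 × 3.87) = 8433.2 / 278.64 ≈ 30.3 mL/min
|63.5 − 30.3| = 33.2 mL/min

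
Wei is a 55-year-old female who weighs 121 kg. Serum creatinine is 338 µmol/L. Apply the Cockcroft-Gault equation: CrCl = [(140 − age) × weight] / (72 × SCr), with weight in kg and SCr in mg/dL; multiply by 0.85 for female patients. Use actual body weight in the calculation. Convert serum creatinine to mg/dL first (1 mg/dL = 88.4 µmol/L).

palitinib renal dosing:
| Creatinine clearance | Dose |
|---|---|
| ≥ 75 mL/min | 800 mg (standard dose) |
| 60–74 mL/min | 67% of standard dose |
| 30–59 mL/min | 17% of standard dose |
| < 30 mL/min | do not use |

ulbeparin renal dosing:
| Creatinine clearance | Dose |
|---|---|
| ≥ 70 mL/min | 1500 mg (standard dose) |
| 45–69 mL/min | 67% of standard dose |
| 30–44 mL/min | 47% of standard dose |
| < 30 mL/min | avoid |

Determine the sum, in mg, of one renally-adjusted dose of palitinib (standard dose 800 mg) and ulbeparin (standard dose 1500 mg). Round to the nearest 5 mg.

SCr = 338 / 88.4 = 3.824 mg/dL
CrCl = (140 − 55) × 121 / (72 × 3.824) × 0.85 = 10285.0 / 275.33 × 0.85 ≈ 31.8 mL/min
CrCl ≈ 32 mL/min.
palitinib: 30–59 mL/min → 17% of 800 mg = 136 mg.
ulbeparin: 30–44 mL/min → 47% of 1500 mg = 705 mg.
Total = 136 + 705 = 841 mg.

840 mg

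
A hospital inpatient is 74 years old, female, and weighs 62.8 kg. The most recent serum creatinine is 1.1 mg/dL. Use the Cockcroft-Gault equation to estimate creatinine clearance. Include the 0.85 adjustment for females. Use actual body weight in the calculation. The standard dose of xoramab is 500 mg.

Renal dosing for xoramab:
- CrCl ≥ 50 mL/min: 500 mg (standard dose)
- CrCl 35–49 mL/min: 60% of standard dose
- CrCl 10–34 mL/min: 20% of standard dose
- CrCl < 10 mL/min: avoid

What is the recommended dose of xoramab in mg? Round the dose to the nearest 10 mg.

CrCl = (140 − 74) × 62.8 / (72 × 1.1) × 0.85 = 4144.8 / 79.20 × 0.85 ≈ 44.5 mL/min
CrCl ≈ 44 mL/min → bracket 35–49 mL/min.
60% of 500 mg = 300 mg

300 mg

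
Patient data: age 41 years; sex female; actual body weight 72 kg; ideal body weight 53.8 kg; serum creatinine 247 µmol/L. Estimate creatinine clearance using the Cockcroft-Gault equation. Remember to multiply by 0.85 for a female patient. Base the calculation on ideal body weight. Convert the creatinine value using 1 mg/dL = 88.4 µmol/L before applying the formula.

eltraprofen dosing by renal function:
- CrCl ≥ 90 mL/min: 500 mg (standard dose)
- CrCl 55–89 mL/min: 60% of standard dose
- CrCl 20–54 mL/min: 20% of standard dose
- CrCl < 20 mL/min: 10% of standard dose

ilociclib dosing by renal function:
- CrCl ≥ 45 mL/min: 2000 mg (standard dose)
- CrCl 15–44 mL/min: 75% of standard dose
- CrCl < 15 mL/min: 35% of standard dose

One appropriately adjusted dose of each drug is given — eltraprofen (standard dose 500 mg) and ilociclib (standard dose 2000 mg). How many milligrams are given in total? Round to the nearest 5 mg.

SCr = 247 / 88.4 = 2.794 mg/dL
CrCl = (140 − 41) × 53.8 / (72 × 2.794) × 0.85 = 5326.2 / 201.17 × 0.85 ≈ 22.5 mL/min
CrCl ≈ 23 mL/min.
eltraprofen: 20–54 mL/min → 20% of 500 mg = 100 mg.
ilociclib: 15–44 mL/min → 75% of 2000 mg = 1500 mg.
Total = 100 + 1500 = 1600 mg.

1600 mg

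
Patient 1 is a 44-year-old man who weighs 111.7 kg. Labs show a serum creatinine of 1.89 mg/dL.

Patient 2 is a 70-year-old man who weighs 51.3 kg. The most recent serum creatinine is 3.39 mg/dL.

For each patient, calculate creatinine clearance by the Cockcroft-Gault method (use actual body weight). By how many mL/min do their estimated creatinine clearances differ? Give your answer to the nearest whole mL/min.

64 mL/min

Patient 1: CrCl = (140 − 44) × 111.7 / (72 × 1.89) = 10723.2 / 136.08 ≈ 78.8 mL/min
Patient 2: CrCl = (140 − 70) × 51.3 / (72 × 3.39) = 3591.0 / 244.08 ≈ 14.7 mL/min
|78.8 − 14.7| = 64.1 mL/min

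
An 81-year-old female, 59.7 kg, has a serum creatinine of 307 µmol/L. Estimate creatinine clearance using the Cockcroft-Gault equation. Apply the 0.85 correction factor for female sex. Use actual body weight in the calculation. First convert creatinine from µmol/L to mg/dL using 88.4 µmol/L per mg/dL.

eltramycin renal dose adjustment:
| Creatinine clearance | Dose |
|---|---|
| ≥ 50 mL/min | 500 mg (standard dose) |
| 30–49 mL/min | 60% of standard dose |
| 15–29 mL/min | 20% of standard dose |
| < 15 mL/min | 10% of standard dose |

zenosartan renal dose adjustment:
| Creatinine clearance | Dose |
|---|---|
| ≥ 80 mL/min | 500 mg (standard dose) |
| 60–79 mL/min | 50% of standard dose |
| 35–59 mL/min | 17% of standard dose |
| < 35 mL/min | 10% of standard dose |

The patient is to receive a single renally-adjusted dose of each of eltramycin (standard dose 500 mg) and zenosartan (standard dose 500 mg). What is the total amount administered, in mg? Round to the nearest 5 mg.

SCr = 307 / 88.4 = 3.473 mg/dL
CrCl = (140 − 81) × 59.7 / (72 × 3.473) × 0.85 = 3522.3 / 250.06 × 0.85 ≈ 12.0 mL/min
CrCl ≈ 12 mL/min.
eltramycin: < 15 mL/min → 10% of 500 mg = 50 mg.
zenosartan: < 35 mL/min → 10% of 500 mg = 50 mg.
Total = 50 + 50 = 100 mg.

100 mg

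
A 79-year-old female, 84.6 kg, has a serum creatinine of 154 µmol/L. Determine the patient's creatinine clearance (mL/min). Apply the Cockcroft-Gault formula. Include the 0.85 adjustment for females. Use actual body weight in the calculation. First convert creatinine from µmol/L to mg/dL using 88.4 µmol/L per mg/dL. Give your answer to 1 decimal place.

35.0 mL/min

SCr = 154 / 88.4 = 1.742 mg/dL
CrCl = (140 − 79) × 84.6 / (72 × 1.742) × 0.85 = 5160.6 / 125.42 × 0.85 ≈ 35.0 mL/min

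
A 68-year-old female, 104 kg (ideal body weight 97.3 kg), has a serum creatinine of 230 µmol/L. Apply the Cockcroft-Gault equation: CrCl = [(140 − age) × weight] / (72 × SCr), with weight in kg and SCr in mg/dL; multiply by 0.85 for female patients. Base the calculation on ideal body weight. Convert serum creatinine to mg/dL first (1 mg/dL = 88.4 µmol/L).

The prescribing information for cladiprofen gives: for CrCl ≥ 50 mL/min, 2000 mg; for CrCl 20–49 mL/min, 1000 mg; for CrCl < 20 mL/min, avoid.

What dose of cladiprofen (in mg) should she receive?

SCr = 230 / 88.4 = 2.602 mg/dL
CrCl = (140 − 68) × 97.3 / (72 × 2.602) × 0.85 = 7005.6 / 187.34 × 0.85 ≈ 31.8 mL/min
CrCl ≈ 32 mL/min → bracket 20–49 mL/min.
Dose for this bracket: 1000 mg.

1000 mg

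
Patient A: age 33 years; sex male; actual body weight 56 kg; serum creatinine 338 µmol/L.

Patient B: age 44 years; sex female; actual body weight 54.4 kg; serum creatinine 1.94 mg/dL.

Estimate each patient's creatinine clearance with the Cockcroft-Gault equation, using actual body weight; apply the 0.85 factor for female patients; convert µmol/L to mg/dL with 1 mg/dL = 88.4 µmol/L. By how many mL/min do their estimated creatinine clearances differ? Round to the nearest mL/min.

Patient A: SCr = 338 / 88.4 = 3.824 mg/dL
Patient A: CrCl = (140 − 33) × 56 / (72 × 3.824) = 5992.0 / 275.33 ≈ 21.8 mL/min
Patient B: CrCl = (140 − 44) × 54.4 / (72 × 1.94) × 0.85 = 5222.4 / 139.68 × 0.85 ≈ 31.8 mL/min
|21.8 − 31.8| = 10.0 mL/min

10 mL/min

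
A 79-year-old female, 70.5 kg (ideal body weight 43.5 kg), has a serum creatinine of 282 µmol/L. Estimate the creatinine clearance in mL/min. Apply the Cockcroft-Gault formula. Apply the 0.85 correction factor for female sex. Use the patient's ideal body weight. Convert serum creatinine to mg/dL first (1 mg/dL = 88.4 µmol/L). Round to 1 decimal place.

9.8 mL/min

SCr = 282 / 88.4 = 3.19 mg/dL
CrCl = (140 − 79) × 43.5 / (72 × 3.19) × 0.85 = 2653.5 / 229.68 × 0.85 ≈ 9.8 mL/min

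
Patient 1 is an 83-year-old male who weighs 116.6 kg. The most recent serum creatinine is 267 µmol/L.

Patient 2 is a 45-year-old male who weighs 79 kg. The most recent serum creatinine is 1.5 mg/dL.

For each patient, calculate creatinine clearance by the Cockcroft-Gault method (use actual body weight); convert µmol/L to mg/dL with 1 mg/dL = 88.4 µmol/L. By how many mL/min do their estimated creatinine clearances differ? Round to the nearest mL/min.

Patient 1: SCr = 267 / 88.4 = 3.02 mg/dL
Patient 1: CrCl = (140 − 83) × 116.6 / (72 × 3.02) = 6646.2 / 217.44 ≈ 30.6 mL/min
Patient 2: CrCl = (140 − 45) × 79 / (72 × 1.5) = 7505.0 / 108.00 ≈ 69.5 mL/min
|30.6 − 69.5| = 38.9 mL/min

39 mL/min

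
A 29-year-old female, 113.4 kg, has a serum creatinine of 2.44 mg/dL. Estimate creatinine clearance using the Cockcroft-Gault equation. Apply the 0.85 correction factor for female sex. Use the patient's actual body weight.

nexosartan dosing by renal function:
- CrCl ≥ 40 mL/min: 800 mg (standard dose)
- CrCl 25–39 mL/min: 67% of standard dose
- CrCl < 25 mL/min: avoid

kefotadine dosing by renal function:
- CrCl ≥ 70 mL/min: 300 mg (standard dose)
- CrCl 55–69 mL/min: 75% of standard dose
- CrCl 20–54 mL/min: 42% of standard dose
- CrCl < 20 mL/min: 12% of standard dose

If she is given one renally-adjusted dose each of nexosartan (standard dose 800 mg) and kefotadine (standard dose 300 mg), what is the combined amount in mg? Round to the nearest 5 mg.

1025 mg

CrCl = (140 − 29) × 113.4 / (72 × 2.44) × 0.85 = 12587.4 / 175.68 × 0.85 ≈ 60.9 mL/min
CrCl ≈ 61 mL/min.
nexosartan: ≥ 40 mL/min → 100% of 800 mg = 800 mg.
kefotadine: 55–69 mL/min → 75% of 300 mg = 225 mg.
Total = 800 + 225 = 1025 mg.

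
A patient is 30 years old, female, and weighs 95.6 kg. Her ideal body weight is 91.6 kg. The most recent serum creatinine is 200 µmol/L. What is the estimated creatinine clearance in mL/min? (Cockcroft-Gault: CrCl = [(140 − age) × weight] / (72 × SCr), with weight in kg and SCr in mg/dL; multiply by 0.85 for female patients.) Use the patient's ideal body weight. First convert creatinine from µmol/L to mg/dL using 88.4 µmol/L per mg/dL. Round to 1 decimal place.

SCr = 200 / 88.4 = 2.262 mg/dL
CrCl = (140 − 30) × 91.6 / (72 × 2.262) × 0.85 = 10076.0 / 162.86 × 0.85 ≈ 52.6 mL/min

52.6 mL/min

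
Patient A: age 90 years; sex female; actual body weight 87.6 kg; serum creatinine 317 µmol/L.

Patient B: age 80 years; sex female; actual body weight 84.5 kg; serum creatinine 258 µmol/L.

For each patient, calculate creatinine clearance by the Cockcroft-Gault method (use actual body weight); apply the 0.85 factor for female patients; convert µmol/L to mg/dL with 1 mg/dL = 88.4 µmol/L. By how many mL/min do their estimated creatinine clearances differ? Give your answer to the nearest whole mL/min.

Patient A: SCr = 317 / 88.4 = 3.586 mg/dL
Patient A: CrCl = (140 − 90) × 87.6 / (72 × 3.586) × 0.85 = 4380.0 / 258.19 × 0.85 ≈ 14.4 mL/min
Patient B: SCr = 258 / 88.4 = 2.919 mg/dL
Patient B: CrCl = (140 − 80) × 84.5 / (72 × 2.919) × 0.85 = 5070.0 / 210.17 × 0.85 ≈ 20.5 mL/min
|14.4 − 20.5| = 6.1 mL/min

6 mL/min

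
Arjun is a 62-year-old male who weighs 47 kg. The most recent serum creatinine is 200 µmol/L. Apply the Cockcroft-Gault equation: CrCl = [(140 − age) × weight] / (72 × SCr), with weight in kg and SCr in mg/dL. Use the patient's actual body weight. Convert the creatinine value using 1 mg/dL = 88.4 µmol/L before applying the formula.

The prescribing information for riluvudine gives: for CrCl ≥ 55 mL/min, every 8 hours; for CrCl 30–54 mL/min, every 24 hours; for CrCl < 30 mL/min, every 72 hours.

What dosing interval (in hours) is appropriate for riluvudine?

every 72 hours

SCr = 200 / 88.4 = 2.262 mg/dL
CrCl = (140 − 62) × 47 / (72 × 2.262) = 3666.0 / 162.86 ≈ 22.5 mL/min
CrCl ≈ 23 mL/min → bracket < 30 mL/min → every 72 hours.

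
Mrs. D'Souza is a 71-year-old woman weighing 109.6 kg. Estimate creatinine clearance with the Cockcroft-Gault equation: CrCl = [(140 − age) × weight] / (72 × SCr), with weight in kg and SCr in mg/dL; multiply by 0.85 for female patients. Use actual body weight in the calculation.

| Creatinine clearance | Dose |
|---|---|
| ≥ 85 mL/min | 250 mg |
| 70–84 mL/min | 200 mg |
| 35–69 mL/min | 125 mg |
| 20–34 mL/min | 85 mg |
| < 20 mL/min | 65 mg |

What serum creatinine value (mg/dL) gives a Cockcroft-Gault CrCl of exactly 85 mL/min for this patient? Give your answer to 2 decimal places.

1.05 mg/dL

Standard dose requires CrCl ≥ 85 mL/min.
Set (140 − 71) × 109.6 × 0.85 / (72 × SCr) = 85
SCr = (140 − 71) × 109.6 × 0.85 / (72 × 85) = 1.050 mg/dL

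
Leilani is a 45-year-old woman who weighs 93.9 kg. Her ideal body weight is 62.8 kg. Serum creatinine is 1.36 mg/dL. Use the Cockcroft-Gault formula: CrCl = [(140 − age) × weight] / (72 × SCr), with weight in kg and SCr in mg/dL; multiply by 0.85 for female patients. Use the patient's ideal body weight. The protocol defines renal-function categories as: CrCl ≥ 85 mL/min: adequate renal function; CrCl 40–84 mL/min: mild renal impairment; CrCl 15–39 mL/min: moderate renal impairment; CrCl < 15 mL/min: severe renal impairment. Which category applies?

CrCl = (140 − 45) × 62.8 / (72 × 1.36) × 0.85 = 5966.0 / 97.92 × 0.85 ≈ 51.8 mL/min
52 mL/min falls in the 'mild renal impairment' range.

mild renal impairment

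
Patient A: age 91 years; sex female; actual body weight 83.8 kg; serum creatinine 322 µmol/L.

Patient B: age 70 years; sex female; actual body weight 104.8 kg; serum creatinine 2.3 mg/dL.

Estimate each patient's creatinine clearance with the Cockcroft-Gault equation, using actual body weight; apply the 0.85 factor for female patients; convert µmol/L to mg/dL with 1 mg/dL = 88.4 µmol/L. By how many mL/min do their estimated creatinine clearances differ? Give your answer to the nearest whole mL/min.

Patient A: SCr = 322 / 88.4 = 3.643 mg/dL
Patient A: CrCl = (140 − 91) × 83.8 / (72 × 3.643) × 0.85 = 4106.2 / 262.30 × 0.85 ≈ 13.3 mL/min
Patient B: CrCl = (140 − 70) × 104.8 / (72 × 2.3) × 0.85 = 7336.0 / 165.60 × 0.85 ≈ 37.7 mL/min
|13.3 − 37.7| = 24.4 mL/min

24 mL/min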